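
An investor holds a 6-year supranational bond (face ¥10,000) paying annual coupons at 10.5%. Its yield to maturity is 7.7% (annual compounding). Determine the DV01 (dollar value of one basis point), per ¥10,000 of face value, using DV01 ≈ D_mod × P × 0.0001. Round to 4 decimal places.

¥5.0636

Periodic yield y = 0.077.
  t   CF        PV=CF/(1+0.077)^t    t·PV
  1     1,050.00       974.9304       974.9304
  2     1,050.00       905.2278     1,810.4556
  3     1,050.00       840.5087     2,521.5260
  4     1,050.00       780.4166     3,121.6663
  5     1,050.00       724.6208     3,623.1039
  6    11,050.00     7,080.5674    42,483.4041
  Σ                 11,306.2715    54,535.0863
P = 11,306.2715; D_Mac = 4.82344 yrs; D_mod = 4.47859 yrs.
DV01 ≈ 4.47859 × 11,306.2715 × 0.0001 = 5.063611.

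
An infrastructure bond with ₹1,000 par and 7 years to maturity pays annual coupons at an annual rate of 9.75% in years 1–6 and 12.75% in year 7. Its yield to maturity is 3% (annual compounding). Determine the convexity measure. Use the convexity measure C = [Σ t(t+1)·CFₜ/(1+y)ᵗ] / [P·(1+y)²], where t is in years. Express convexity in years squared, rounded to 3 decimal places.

39.685

With y = 0.03:
  t   CF        PV=CF/(1+0.03)^t    t·PV        t(t+1)·PV
  1        97.50        94.6602        94.6602         189.3204
  2        97.50        91.9031       183.8062         551.4186
  3        97.50        89.2263       267.6789       1,070.7157
  4        97.50        86.6275       346.5099       1,732.5497
  5        97.50        84.1044       420.5218       2,523.1307
  6        97.50        81.6547       489.9283       3,429.4980
  7     1,127.50       916.7607     6,417.3248      51,338.5980
  Σ                  1,444.9368     8,220.4301      60,835.2312
P = 1,444.9368.
Convexity = Σ t(t+1)·PV / [P·(1+y)²] = 60,835.2312 / (1,444.9368 × 1.060900) = 39.68550.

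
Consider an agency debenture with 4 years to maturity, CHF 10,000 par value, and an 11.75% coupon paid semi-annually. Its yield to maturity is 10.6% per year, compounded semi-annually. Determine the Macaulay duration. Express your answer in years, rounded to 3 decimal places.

3.318 years

Periodic yield y = 0.053. Discount each cash flow and weight by its period:
  t   CF        PV=CF/(1+0.053)^t    t·PV
  1       587.50       557.9297       557.9297
  2       587.50       529.8478     1,059.6956
  3       587.50       503.1793     1,509.5379
  4       587.50       477.8531     1,911.4123
  5       587.50       453.8016     2,269.0080
  6       587.50       430.9607     2,585.7641
  7       587.50       409.2694     2,864.8858
  8    10,587.50     7,004.3277    56,034.6213
  Σ                 10,367.1692    68,792.8545
Price P = Σ PV = 10,367.1692.
Macaulay duration = Σ(t·PV) / P = 68,792.8545 / 10,367.1692 = 6.63565 half-year periods.
In years: 6.63565 / 2 = 3.31782 years.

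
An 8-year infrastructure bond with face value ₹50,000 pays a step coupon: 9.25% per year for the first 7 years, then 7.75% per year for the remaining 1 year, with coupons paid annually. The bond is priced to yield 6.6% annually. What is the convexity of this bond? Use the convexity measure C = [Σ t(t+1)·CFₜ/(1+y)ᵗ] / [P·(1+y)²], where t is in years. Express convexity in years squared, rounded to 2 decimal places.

43.94

With y = 0.066:
  t   CF        PV=CF/(1+0.066)^t    t·PV        t(t+1)·PV
  1     4,625.00     4,338.6492     4,338.6492       8,677.2983
  2     4,625.00     4,070.0274     8,140.0547      24,420.1641
  3     4,625.00     3,818.0369    11,454.1107      45,816.4430
  4     4,625.00     3,581.6481    14,326.5925      71,632.9627
  5     4,625.00     3,359.8951    16,799.4753     100,796.8519
  6     4,625.00     3,151.8715    18,911.2292     132,378.6047
  7     4,625.00     2,956.7275    20,697.0927     165,576.7414
  8    53,875.00    32,309.4560   258,475.6479   2,326,280.8312
  Σ                 57,586.3117   353,142.8523   2,875,579.8974
P = 57,586.3117.
Convexity = Σ t(t+1)·PV / [P·(1+y)²] = 2,875,579.8974 / (57,586.3117 × 1.136356) = 43.94321.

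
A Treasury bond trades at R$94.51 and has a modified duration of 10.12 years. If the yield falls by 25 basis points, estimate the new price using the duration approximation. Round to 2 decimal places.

Duration approximation: ΔP/P ≈ -D_mod · Δy = -10.12 × (-0.0025) = +0.025300.
New price ≈ 94.51 × (1 + 0.025300) = 96.901103.

R$96.90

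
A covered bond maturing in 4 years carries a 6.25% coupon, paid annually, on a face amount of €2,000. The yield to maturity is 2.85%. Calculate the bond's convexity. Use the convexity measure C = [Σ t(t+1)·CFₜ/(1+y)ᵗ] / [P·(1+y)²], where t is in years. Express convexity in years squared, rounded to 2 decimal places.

With y = 0.0285:
  t   CF        PV=CF/(1+0.0285)^t    t·PV        t(t+1)·PV
  1       125.00       121.5362       121.5362         243.0724
  2       125.00       118.1684       236.3368         709.0105
  3       125.00       114.8939       344.6818       1,378.7273
  4     2,125.00     1,899.0734     7,596.2936      37,981.4680
  Σ                  2,253.6720     8,298.8485      40,312.2782
P = 2,253.6720.
Convexity = Σ t(t+1)·PV / [P·(1+y)²] = 40,312.2782 / (2,253.6720 × 1.057812) = 16.90978.

16.91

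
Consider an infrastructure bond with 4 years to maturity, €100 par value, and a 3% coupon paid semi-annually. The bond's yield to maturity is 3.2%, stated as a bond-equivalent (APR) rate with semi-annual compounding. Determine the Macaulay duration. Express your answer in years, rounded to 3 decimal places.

Periodic yield y = 0.016. Discount each cash flow and weight by its period:
  t   CF        PV=CF/(1+0.016)^t    t·PV
  1         1.50         1.4764         1.4764
  2         1.50         1.4531         2.9063
  3         1.50         1.4302         4.2907
  4         1.50         1.4077         5.6309
  5         1.50         1.3856         6.9278
  6         1.50         1.3637         8.1824
  7         1.50         1.3423         9.3958
  8       101.50        89.3956       715.1652
  Σ                     99.2547       753.9754
Price P = Σ PV = 99.2547.
Macaulay duration = Σ(t·PV) / P = 753.9754 / 99.2547 = 7.59637 half-year periods.
In years: 7.59637 / 2 = 3.79819 years.

3.798 years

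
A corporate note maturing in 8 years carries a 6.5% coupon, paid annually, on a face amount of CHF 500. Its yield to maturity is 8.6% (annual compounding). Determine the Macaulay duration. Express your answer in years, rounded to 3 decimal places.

6.373 years

Periodic yield y = 0.086. Discount each cash flow and weight by its year:
  t   CF        PV=CF/(1+0.086)^t    t·PV
  1        32.50        29.9263        29.9263
  2        32.50        27.5565        55.1130
  3        32.50        25.3743        76.1229
  4        32.50        23.3649        93.4596
  5        32.50        21.5146       107.5732
  6        32.50        19.8109       118.8655
  7        32.50        18.2421       127.6946
  8       532.50       275.2206     2,201.7652
  Σ                    441.0103     2,810.5203
Price P = Σ PV = 441.0103.
Macaulay duration = Σ(t·PV) / P = 2,810.5203 / 441.0103 = 6.37291 years.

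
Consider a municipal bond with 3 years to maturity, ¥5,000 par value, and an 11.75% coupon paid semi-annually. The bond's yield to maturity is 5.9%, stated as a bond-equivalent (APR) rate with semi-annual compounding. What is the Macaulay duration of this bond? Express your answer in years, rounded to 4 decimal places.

Periodic yield y = 0.0295. Discount each cash flow and weight by its period:
  t   CF        PV=CF/(1+0.0295)^t    t·PV
  1       293.75       285.3327       285.3327
  2       293.75       277.1566       554.3131
  3       293.75       269.2147       807.6442
  4       293.75       261.5005     1,046.0019
  5       293.75       254.0073     1,270.0363
  6     5,293.75     4,446.3672    26,678.2030
  Σ                  5,793.5789    30,641.5311
Price P = Σ PV = 5,793.5789.
Macaulay duration = Σ(t·PV) / P = 30,641.5311 / 5,793.5789 = 5.28888 half-year periods.
In years: 5.28888 / 2 = 2.64444 years.

2.6444 years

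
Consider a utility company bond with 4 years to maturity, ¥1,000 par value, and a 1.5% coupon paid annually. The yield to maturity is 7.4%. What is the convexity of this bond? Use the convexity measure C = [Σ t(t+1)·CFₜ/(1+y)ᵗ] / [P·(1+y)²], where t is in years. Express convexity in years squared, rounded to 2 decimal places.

16.77

With y = 0.074:
  t   CF        PV=CF/(1+0.074)^t    t·PV        t(t+1)·PV
  1        15.00        13.9665        13.9665          27.9330
  2        15.00        13.0042        26.0083          78.0250
  3        15.00        12.1082        36.3245         145.2980
  4     1,015.00       762.8672     3,051.4686      15,257.3431
  Σ                    801.9460     3,127.7679      15,508.5991
P = 801.9460.
Convexity = Σ t(t+1)·PV / [P·(1+y)²] = 15,508.5991 / (801.9460 × 1.153476) = 16.76559.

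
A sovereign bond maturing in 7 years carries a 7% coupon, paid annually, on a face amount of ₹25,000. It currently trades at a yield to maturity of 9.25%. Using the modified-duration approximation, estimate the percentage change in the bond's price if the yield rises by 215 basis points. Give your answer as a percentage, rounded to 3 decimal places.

Periodic yield y = 0.0925. Modified duration first:
  t   CF        PV=CF/(1+0.0925)^t    t·PV
  1     1,750.00     1,601.8307     1,601.8307
  2     1,750.00     1,466.2066     2,932.4131
  3     1,750.00     1,342.0655     4,026.1965
  4     1,750.00     1,228.4352     4,913.7410
  5     1,750.00     1,124.4258     5,622.1292
  6     1,750.00     1,029.2227     6,175.3365
  7    26,750.00    14,400.3705   100,802.5937
  Σ                 22,192.5571   126,074.2406
P = 22,192.5571; D_Mac = 5.68092 yrs; D_mod = 5.68092/(1+0.0925) = 5.19993 yrs.
ΔP/P ≈ -D_mod · Δy = -5.19993 × (+0.0215) = -0.111799 = -11.1799%.

-11.180%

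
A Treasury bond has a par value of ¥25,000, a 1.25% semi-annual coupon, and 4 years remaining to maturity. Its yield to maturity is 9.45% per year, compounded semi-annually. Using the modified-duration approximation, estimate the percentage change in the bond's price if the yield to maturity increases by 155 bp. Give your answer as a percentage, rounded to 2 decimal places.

-5.77%

Periodic yield y = 0.04725. Modified duration first:
  t   CF        PV=CF/(1+0.04725)^t    t·PV
  1       156.25       149.2003       149.2003
  2       156.25       142.4686       284.9373
  3       156.25       136.0407       408.1222
  4       156.25       129.9028       519.6112
  5       156.25       124.0418       620.2092
  6       156.25       118.4453       710.6718
  7       156.25       113.1013       791.7088
  8    25,156.25    17,387.7325   139,101.8599
  Σ                 18,300.9333   142,586.3206
P = 18,300.9333; D_Mac = 7.79120 half-year periods = 3.89560 yrs; D_mod = 3.89560/(1+0.04725) = 3.71984 yrs.
ΔP/P ≈ -D_mod · Δy = -3.71984 × (+0.0155) = -0.057658 = -5.7658%.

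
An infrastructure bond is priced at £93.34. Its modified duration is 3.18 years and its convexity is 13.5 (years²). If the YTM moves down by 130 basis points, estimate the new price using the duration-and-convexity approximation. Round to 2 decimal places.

£97.31

Duration effect: -D_mod·Δy = -3.18 × (-0.013) = +0.041340
Convexity effect: ½·C·(Δy)² = 0.5 × 13.5 × (-0.013)² = +0.00114075
ΔP/P ≈ +0.041340 + 0.00114075 = +0.04248075
New price ≈ 93.34 × (1 + 0.04248075) = 97.305153205.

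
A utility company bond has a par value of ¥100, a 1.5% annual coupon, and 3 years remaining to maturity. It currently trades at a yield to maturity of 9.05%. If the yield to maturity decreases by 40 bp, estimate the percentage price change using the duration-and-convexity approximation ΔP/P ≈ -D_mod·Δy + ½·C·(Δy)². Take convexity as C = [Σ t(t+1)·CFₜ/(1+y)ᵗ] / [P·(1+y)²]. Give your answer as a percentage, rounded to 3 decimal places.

+1.090%

With y = 0.0905:
  t   CF        PV=CF/(1+0.0905)^t    t·PV        t(t+1)·PV
  1         1.50         1.3755         1.3755           2.7510
  2         1.50         1.2614         2.5227           7.5682
  3       101.50        78.2689       234.8066         939.2264
  Σ                     80.9057       238.7048         949.5456
P = 80.9057; D_Mac = 2.95041 yrs; D_mod = 2.70555 yrs; C = 9.86927.
Duration effect: -2.70555 × (-0.004) = +0.010822
Convexity effect: 0.5 × 9.86927 × (-0.004)² = +0.0000790
ΔP/P ≈ +0.010822 + 0.0000790 = +0.010901 = +1.0901%.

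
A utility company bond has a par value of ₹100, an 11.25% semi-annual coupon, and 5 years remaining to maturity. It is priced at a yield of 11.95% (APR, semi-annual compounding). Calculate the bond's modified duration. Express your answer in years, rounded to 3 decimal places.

3.719 years

Periodic yield y = 0.05975. First find Macaulay duration:
  t   CF        PV=CF/(1+0.05975)^t    t·PV
  1        5.625         5.3079         5.3079
  2        5.625         5.0086        10.0172
  3        5.625         4.7262        14.1786
  4        5.625         4.4597        17.8389
  5        5.625         4.2083        21.0414
  6        5.625         3.9710        23.8261
  7        5.625         3.7471        26.2299
  8        5.625         3.5359        28.2869
  9        5.625         3.3365        30.0285
  10     105.625        59.1197       591.1973
  Σ                     97.4209       767.9528
P = 97.4209; Macaulay duration = 767.9528 / 97.4209 = 7.88283 half-year periods = 3.94142 years.
Modified duration = D_Mac / (1 + y) = 3.94142 / 1.05975 = 3.71919 years.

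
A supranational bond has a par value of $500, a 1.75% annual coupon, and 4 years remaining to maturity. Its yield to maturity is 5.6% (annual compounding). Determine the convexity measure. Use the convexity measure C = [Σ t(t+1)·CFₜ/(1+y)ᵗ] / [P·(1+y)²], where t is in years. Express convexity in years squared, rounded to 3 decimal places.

With y = 0.056:
  t   CF        PV=CF/(1+0.056)^t    t·PV        t(t+1)·PV
  1         8.75         8.2860         8.2860          16.5720
  2         8.75         7.8466        15.6932          47.0795
  3         8.75         7.4305        22.2914          89.1656
  4       508.75       409.1182     1,636.4726       8,182.3630
  Σ                    432.6812     1,682.7432       8,335.1801
P = 432.6812.
Convexity = Σ t(t+1)·PV / [P·(1+y)²] = 8,335.1801 / (432.6812 × 1.115136) = 17.27504.

17.275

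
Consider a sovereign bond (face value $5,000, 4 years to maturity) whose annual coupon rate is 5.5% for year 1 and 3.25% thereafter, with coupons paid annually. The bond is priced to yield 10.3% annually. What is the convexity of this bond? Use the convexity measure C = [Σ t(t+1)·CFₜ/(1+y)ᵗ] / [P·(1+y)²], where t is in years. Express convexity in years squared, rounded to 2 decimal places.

With y = 0.103:
  t   CF        PV=CF/(1+0.103)^t    t·PV        t(t+1)·PV
  1       275.00       249.3200       249.3200         498.6401
  2       162.50       133.5680       267.1359         801.4078
  3       162.50       121.0952       363.2855       1,453.1421
  4     5,162.50     3,487.8517    13,951.4069      69,757.0346
  Σ                  3,991.8349    14,831.1484      72,510.2246
P = 3,991.8349.
Convexity = Σ t(t+1)·PV / [P·(1+y)²] = 72,510.2246 / (3,991.8349 × 1.216609) = 14.93054.

14.93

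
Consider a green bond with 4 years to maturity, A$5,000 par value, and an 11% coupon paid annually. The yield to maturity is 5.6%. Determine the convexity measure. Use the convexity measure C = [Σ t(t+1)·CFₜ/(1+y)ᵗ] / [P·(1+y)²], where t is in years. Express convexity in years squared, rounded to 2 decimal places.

14.92

With y = 0.056:
  t   CF        PV=CF/(1+0.056)^t    t·PV        t(t+1)·PV
  1       550.00       520.8333       520.8333       1,041.6667
  2       550.00       493.2134       986.4268       2,959.2803
  3       550.00       467.0581     1,401.1744       5,604.6975
  4     5,550.00     4,463.1071    17,852.4285      89,262.1424
  Σ                  5,944.2120    20,760.8630      98,867.7869
P = 5,944.2120.
Convexity = Σ t(t+1)·PV / [P·(1+y)²] = 98,867.7869 / (5,944.2120 × 1.115136) = 14.91532.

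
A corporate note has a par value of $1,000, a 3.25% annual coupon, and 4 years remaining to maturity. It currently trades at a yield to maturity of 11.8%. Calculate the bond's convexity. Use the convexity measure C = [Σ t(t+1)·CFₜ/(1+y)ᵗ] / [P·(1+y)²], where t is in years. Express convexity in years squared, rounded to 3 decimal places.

14.839

With y = 0.118:
  t   CF        PV=CF/(1+0.118)^t    t·PV        t(t+1)·PV
  1        32.50        29.0698        29.0698          58.1395
  2        32.50        26.0016        52.0032         156.0095
  3        32.50        23.2572        69.7717         279.0867
  4     1,032.50       660.8804     2,643.5214      13,217.6072
  Σ                    739.2089     2,794.3661      13,710.8430
P = 739.2089.
Convexity = Σ t(t+1)·PV / [P·(1+y)²] = 13,710.8430 / (739.2089 × 1.249924) = 14.83930.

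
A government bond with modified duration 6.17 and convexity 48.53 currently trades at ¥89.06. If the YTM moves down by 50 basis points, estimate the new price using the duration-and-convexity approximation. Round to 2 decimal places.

¥91.86

Duration effect: -D_mod·Δy = -6.17 × (-0.005) = +0.030850
Convexity effect: ½·C·(Δy)² = 0.5 × 48.53 × (-0.005)² = +0.000606625
ΔP/P ≈ +0.030850 + 0.000606625 = +0.031456625
New price ≈ 89.06 × (1 + 0.031456625) = 91.8615270225.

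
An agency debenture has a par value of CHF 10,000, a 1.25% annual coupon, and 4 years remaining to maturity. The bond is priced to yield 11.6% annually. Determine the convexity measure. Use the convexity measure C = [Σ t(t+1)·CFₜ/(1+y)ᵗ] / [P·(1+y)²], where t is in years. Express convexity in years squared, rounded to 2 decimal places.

With y = 0.116:
  t   CF        PV=CF/(1+0.116)^t    t·PV        t(t+1)·PV
  1       125.00       112.0072       112.0072         224.0143
  2       125.00       100.3648       200.7297         602.1891
  3       125.00        89.9327       269.7980       1,079.1919
  4    10,125.00     6,527.3703    26,109.4813     130,547.4067
  Σ                  6,829.6750    26,692.0162     132,452.8020
P = 6,829.6750.
Convexity = Σ t(t+1)·PV / [P·(1+y)²] = 132,452.8020 / (6,829.6750 × 1.245456) = 15.57158.

15.57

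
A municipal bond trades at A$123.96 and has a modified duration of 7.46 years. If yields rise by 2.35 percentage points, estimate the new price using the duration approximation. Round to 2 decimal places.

Duration approximation: ΔP/P ≈ -D_mod · Δy = -7.46 × (+0.0235) = -0.175310.
New price ≈ 123.96 × (1 - 0.175310) = 102.2285724.

A$102.23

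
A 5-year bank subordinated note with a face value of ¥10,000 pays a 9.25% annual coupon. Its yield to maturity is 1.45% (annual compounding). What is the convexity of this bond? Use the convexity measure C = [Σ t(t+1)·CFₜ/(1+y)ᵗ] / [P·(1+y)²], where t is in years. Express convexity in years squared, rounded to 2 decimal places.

24.07

With y = 0.0145:
  t   CF        PV=CF/(1+0.0145)^t    t·PV        t(t+1)·PV
  1       925.00       911.7792       911.7792       1,823.5584
  2       925.00       898.7474     1,797.4947       5,392.4842
  3       925.00       885.9018     2,657.7054      10,630.8215
  4       925.00       873.2398     3,492.9592      17,464.7962
  5    10,925.00    10,166.2594    50,831.2972     304,987.7834
  Σ                 13,735.9276    59,691.2358     340,299.4436
P = 13,735.9276.
Convexity = Σ t(t+1)·PV / [P·(1+y)²] = 340,299.4436 / (13,735.9276 × 1.029210) = 24.07128.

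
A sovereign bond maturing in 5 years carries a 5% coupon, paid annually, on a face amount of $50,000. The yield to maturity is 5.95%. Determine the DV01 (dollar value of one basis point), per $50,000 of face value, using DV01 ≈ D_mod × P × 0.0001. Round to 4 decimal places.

Periodic yield y = 0.0595.
  t   CF        PV=CF/(1+0.0595)^t    t·PV
  1     2,500.00     2,359.6036     2,359.6036
  2     2,500.00     2,227.0916     4,454.1833
  3     2,500.00     2,102.0214     6,306.0641
  4     2,500.00     1,983.9749     7,935.8994
  5    52,500.00    39,323.7112   196,618.5561
  Σ                 47,996.4027   217,674.3065
P = 47,996.4027; D_Mac = 4.53522 yrs; D_mod = 4.28053 yrs.
DV01 ≈ 4.28053 × 47,996.4027 × 0.0001 = 20.545003.

$20.5450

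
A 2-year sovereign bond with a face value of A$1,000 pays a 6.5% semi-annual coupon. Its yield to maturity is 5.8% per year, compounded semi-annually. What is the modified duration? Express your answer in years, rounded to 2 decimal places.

1.85 years

Periodic yield y = 0.029. First find Macaulay duration:
  t   CF        PV=CF/(1+0.029)^t    t·PV
  1        32.50        31.5841        31.5841
  2        32.50        30.6939        61.3879
  3        32.50        29.8289        89.4867
  4     1,032.50       920.9341     3,683.7365
  Σ                  1,013.0410     3,866.1951
P = 1,013.0410; Macaulay duration = 3,866.1951 / 1,013.0410 = 3.81643 half-year periods = 1.90821 years.
Modified duration = D_Mac / (1 + y) = 1.90821 / 1.029 = 1.85443 years.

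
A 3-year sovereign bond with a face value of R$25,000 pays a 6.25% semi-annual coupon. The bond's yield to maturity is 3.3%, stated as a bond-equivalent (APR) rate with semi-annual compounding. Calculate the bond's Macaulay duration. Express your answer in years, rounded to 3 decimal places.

2.792 years

Periodic yield y = 0.0165. Discount each cash flow and weight by its period:
  t   CF        PV=CF/(1+0.0165)^t    t·PV
  1       781.25       768.5686       768.5686
  2       781.25       756.0931     1,512.1862
  3       781.25       743.8201     2,231.4602
  4       781.25       731.7462     2,926.9850
  5       781.25       719.8684     3,599.3420
  6    25,781.25    23,370.0517   140,220.3100
  Σ                 27,090.1481   151,258.8519
Price P = Σ PV = 27,090.1481.
Macaulay duration = Σ(t·PV) / P = 151,258.8519 / 27,090.1481 = 5.58354 half-year periods.
In years: 5.58354 / 2 = 2.79177 years.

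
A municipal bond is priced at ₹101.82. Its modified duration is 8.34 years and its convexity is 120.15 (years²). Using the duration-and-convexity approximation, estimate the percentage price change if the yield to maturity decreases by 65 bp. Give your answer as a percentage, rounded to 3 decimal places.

Duration effect: -D_mod·Δy = -8.34 × (-0.0065) = +0.054210
Convexity effect: ½·C·(Δy)² = 0.5 × 120.15 × (-0.0065)² = +0.00253816875
ΔP/P ≈ +0.054210 + 0.00253816875 = +0.05674816875
= +5.674816875%.

+5.675%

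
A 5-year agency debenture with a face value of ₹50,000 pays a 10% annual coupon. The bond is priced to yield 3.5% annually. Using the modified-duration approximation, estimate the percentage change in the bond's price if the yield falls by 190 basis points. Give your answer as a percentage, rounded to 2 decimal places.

+7.85%

Periodic yield y = 0.035. Modified duration first:
  t   CF        PV=CF/(1+0.035)^t    t·PV
  1     5,000.00     4,830.9179     4,830.9179
  2     5,000.00     4,667.5535     9,335.1070
  3     5,000.00     4,509.7135    13,529.1406
  4     5,000.00     4,357.2111    17,428.8446
  5    55,000.00    46,308.5242   231,542.6209
  Σ                 64,673.9202   276,666.6309
P = 64,673.9202; D_Mac = 4.27787 yrs; D_mod = 4.27787/(1+0.035) = 4.13321 yrs.
ΔP/P ≈ -D_mod · Δy = -4.13321 × (-0.019) = +0.078531 = +7.8531%.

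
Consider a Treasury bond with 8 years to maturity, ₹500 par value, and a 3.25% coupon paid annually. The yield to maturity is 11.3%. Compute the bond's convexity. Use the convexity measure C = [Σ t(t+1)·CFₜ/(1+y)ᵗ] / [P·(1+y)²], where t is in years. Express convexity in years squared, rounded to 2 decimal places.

With y = 0.113:
  t   CF        PV=CF/(1+0.113)^t    t·PV        t(t+1)·PV
  1        16.25        14.6002        14.6002          29.2004
  2        16.25        13.1179        26.2357          78.7072
  3        16.25        11.7860        35.3581         141.4325
  4        16.25        10.5894        42.3577         211.7887
  5        16.25         9.5143        47.5716         285.4295
  6        16.25         8.5484        51.2901         359.0308
  7        16.25         7.6805        53.7632         430.1057
  8       516.25       219.2294     1,753.8350      15,784.5152
  Σ                    295.0660     2,025.0117      17,320.2098
P = 295.0660.
Convexity = Σ t(t+1)·PV / [P·(1+y)²] = 17,320.2098 / (295.0660 × 1.238769) = 47.38530.

47.39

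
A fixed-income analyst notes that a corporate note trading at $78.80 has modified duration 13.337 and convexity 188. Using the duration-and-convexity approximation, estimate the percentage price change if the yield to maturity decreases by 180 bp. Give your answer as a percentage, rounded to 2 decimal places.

+27.05%

Duration effect: -D_mod·Δy = -13.337 × (-0.018) = +0.240066
Convexity effect: ½·C·(Δy)² = 0.5 × 188 × (-0.018)² = +0.0304560
ΔP/P ≈ +0.240066 + 0.0304560 = +0.270522
= +27.0522%.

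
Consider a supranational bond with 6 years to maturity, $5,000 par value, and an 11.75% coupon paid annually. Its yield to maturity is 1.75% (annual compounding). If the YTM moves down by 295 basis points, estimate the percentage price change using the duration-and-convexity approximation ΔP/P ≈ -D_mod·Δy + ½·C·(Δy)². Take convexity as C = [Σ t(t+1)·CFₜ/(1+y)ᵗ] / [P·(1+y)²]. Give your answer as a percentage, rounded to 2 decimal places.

With y = 0.0175:
  t   CF        PV=CF/(1+0.0175)^t    t·PV        t(t+1)·PV
  1       587.50       577.3956       577.3956       1,154.7912
  2       587.50       567.4649     1,134.9299       3,404.7896
  3       587.50       557.7051     1,673.1153       6,692.4612
  4       587.50       548.1131     2,192.4525      10,962.2624
  5       587.50       538.6861     2,693.4306      16,160.5835
  6     5,587.50     5,035.1340    30,210.8037     211,475.6260
  Σ                  7,824.4988    38,482.1275     249,850.5139
P = 7,824.4988; D_Mac = 4.91816 yrs; D_mod = 4.83357 yrs; C = 30.84288.
Duration effect: -4.83357 × (-0.0295) = +0.142590
Convexity effect: 0.5 × 30.84288 × (-0.0295)² = +0.0134205
ΔP/P ≈ +0.142590 + 0.0134205 = +0.156011 = +15.6011%.

+15.60%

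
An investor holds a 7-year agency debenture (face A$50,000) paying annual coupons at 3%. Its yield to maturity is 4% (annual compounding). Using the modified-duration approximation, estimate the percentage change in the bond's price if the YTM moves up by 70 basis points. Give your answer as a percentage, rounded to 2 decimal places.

-4.30%

Periodic yield y = 0.04. Modified duration first:
  t   CF        PV=CF/(1+0.04)^t    t·PV
  1     1,500.00     1,442.3077     1,442.3077
  2     1,500.00     1,386.8343     2,773.6686
  3     1,500.00     1,333.4945     4,000.4836
  4     1,500.00     1,282.2063     5,128.8251
  5     1,500.00     1,232.8907     6,164.4533
  6     1,500.00     1,185.4718     7,112.8307
  7    51,500.00    39,135.7674   273,950.3717
  Σ                 46,998.9727   300,572.9408
P = 46,998.9727; D_Mac = 6.39531 yrs; D_mod = 6.39531/(1+0.04) = 6.14934 yrs.
ΔP/P ≈ -D_mod · Δy = -6.14934 × (+0.007) = -0.043045 = -4.3045%.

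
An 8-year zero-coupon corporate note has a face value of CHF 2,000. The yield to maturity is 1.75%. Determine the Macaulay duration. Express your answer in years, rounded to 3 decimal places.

8.000 years

A zero-coupon bond has a single cash flow at maturity, so its Macaulay duration equals its maturity: 8 years.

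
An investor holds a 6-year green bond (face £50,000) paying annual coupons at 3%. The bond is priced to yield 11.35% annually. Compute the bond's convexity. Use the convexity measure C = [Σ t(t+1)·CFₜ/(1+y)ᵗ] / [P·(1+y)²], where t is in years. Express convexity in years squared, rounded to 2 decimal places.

With y = 0.1135:
  t   CF        PV=CF/(1+0.1135)^t    t·PV        t(t+1)·PV
  1     1,500.00     1,347.1037     1,347.1037       2,694.2075
  2     1,500.00     1,209.7923     2,419.5846       7,258.7538
  3     1,500.00     1,086.4771     3,259.4314      13,037.7257
  4     1,500.00       975.7316     3,902.9264      19,514.6321
  5     1,500.00       876.2745     4,381.3723      26,288.2337
  6    51,500.00    27,018.7903   162,112.7419   1,134,789.1930
  Σ                 32,514.1695   177,423.1603   1,203,582.7459
P = 32,514.1695.
Convexity = Σ t(t+1)·PV / [P·(1+y)²] = 1,203,582.7459 / (32,514.1695 × 1.239882) = 29.85540.

29.86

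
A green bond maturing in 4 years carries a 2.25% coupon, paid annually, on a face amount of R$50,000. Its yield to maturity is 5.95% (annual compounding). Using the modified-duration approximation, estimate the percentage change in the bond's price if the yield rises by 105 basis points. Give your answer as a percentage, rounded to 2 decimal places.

Periodic yield y = 0.0595. Modified duration first:
  t   CF        PV=CF/(1+0.0595)^t    t·PV
  1     1,125.00     1,061.8216     1,061.8216
  2     1,125.00     1,002.1912     2,004.3825
  3     1,125.00       945.9096     2,837.7288
  4    51,125.00    40,572.2859   162,289.1435
  Σ                 43,582.2083   168,193.0764
P = 43,582.2083; D_Mac = 3.85921 yrs; D_mod = 3.85921/(1+0.0595) = 3.64249 yrs.
ΔP/P ≈ -D_mod · Δy = -3.64249 × (+0.0105) = -0.038246 = -3.8246%.

-3.82%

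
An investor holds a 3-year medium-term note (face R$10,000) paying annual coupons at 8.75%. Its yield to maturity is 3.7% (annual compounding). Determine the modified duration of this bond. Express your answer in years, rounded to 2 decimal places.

2.68 years

Periodic yield y = 0.037. First find Macaulay duration:
  t   CF        PV=CF/(1+0.037)^t    t·PV
  1       875.00       843.7801       843.7801
  2       875.00       813.6742     1,627.3484
  3    10,875.00     9,751.9844    29,255.9531
  Σ                 11,409.4387    31,727.0816
P = 11,409.4387; Macaulay duration = 31,727.0816 / 11,409.4387 = 2.78077 years.
Modified duration = D_Mac / (1 + y) = 2.78077 / 1.037 = 2.68156 years.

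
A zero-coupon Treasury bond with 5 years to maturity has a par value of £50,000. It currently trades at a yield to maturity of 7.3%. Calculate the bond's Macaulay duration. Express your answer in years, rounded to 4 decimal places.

A zero-coupon bond has a single cash flow at maturity, so its Macaulay duration equals its maturity: 5 years.

5.0000 years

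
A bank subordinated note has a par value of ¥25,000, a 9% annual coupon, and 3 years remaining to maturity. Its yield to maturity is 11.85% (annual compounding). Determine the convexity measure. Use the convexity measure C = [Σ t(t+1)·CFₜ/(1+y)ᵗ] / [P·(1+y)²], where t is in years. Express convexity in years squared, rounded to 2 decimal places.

8.53

With y = 0.1185:
  t   CF        PV=CF/(1+0.1185)^t    t·PV        t(t+1)·PV
  1     2,250.00     2,011.6227     2,011.6227       4,023.2454
  2     2,250.00     1,798.5004     3,597.0008      10,791.0025
  3    27,250.00    19,474.1514    58,422.4541     233,689.8164
  Σ                 23,284.2745    64,031.0776     248,504.0643
P = 23,284.2745.
Convexity = Σ t(t+1)·PV / [P·(1+y)²] = 248,504.0643 / (23,284.2745 × 1.251042) = 8.53098.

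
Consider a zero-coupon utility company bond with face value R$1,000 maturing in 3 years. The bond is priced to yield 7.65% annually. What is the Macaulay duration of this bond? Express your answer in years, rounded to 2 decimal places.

A zero-coupon bond has a single cash flow at maturity, so its Macaulay duration equals its maturity: 3 years.

3.00 years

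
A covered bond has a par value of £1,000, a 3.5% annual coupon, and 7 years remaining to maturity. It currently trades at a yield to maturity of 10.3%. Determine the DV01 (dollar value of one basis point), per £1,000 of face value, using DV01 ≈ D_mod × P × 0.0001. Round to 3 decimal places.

Periodic yield y = 0.103.
  t   CF        PV=CF/(1+0.103)^t    t·PV
  1        35.00        31.7316        31.7316
  2        35.00        28.7685        57.5370
  3        35.00        26.0820        78.2461
  4        35.00        23.6465        94.5858
  5        35.00        21.4383       107.1915
  6        35.00        19.4364       116.6182
  7     1,035.00       521.0888     3,647.6218
  Σ                    672.1921     4,133.5320
P = 672.1921; D_Mac = 6.14933 yrs; D_mod = 5.57510 yrs.
DV01 ≈ 5.57510 × 672.1921 × 0.0001 = 0.374754.

£0.375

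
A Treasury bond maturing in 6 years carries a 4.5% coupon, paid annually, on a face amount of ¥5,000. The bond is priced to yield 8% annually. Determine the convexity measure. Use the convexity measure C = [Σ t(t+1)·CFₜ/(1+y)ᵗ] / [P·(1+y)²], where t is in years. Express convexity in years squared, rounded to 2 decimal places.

With y = 0.08:
  t   CF        PV=CF/(1+0.08)^t    t·PV        t(t+1)·PV
  1       225.00       208.3333       208.3333         416.6667
  2       225.00       192.9012       385.8025       1,157.4074
  3       225.00       178.6123       535.8368       2,143.3471
  4       225.00       165.3817       661.5269       3,307.6343
  5       225.00       153.1312       765.6561       4,593.9366
  6     5,225.00     3,292.6363    19,755.8178     138,290.7246
  Σ                  4,190.9961    22,312.9733     149,909.7167
P = 4,190.9961.
Convexity = Σ t(t+1)·PV / [P·(1+y)²] = 149,909.7167 / (4,190.9961 × 1.166400) = 30.66656.

30.67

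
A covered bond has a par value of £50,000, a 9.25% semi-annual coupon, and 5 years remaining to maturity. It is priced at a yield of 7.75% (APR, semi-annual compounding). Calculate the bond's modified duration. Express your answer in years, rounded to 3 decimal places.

3.989 years

Periodic yield y = 0.03875. First find Macaulay duration:
  t   CF        PV=CF/(1+0.03875)^t    t·PV
  1     2,312.50     2,226.2335     2,226.2335
  2     2,312.50     2,143.1850     4,286.3701
  3     2,312.50     2,063.2347     6,189.7041
  4     2,312.50     1,986.2668     7,945.0674
  5     2,312.50     1,912.1703     9,560.8513
  6     2,312.50     1,840.8378    11,045.0267
  7     2,312.50     1,772.1663    12,405.1644
  8     2,312.50     1,706.0566    13,648.4532
  9     2,312.50     1,642.4131    14,781.7182
  10   52,312.50    35,768.0371   357,680.3711
  Σ                 53,060.6013   439,768.9598
P = 53,060.6013; Macaulay duration = 439,768.9598 / 53,060.6013 = 8.28805 half-year periods = 4.14403 years.
Modified duration = D_Mac / (1 + y) = 4.14403 / 1.03875 = 3.98943 years.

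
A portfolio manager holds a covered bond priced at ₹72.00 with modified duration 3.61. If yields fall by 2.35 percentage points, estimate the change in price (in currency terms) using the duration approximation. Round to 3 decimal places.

Duration approximation: ΔP/P ≈ -D_mod · Δy = -3.61 × (-0.0235) = +0.084835.
ΔP ≈ 72.00 × (+0.084835) = +6.10812.

+₹6.108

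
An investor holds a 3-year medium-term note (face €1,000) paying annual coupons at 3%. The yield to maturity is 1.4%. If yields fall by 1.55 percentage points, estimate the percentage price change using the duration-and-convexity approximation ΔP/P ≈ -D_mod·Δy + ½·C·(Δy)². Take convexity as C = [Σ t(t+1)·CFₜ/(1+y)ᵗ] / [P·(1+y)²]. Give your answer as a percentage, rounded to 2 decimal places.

+4.59%

With y = 0.014:
  t   CF        PV=CF/(1+0.014)^t    t·PV        t(t+1)·PV
  1        30.00        29.5858        29.5858          59.1716
  2        30.00        29.1773        58.3546         175.0639
  3     1,030.00       987.9236     2,963.7708      11,855.0832
  Σ                  1,046.6867     3,051.7112      12,089.3187
P = 1,046.6867; D_Mac = 2.91559 yrs; D_mod = 2.87534 yrs; C = 11.23335.
Duration effect: -2.87534 × (-0.0155) = +0.044568
Convexity effect: 0.5 × 11.23335 × (-0.0155)² = +0.0013494
ΔP/P ≈ +0.044568 + 0.0013494 = +0.045917 = +4.5917%.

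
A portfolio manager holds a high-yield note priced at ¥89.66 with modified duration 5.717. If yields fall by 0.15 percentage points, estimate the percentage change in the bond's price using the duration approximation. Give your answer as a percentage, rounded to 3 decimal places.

+0.858%

Duration approximation: ΔP/P ≈ -D_mod · Δy = -5.717 × (-0.0015) = +0.0085755.
As a percentage: +0.85755%.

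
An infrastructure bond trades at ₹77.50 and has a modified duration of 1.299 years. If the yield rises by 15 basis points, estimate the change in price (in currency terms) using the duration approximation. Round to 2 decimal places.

-₹0.15

Duration approximation: ΔP/P ≈ -D_mod · Δy = -1.299 × (+0.0015) = -0.0019485.
ΔP ≈ 77.50 × (-0.0019485) = -0.15100875.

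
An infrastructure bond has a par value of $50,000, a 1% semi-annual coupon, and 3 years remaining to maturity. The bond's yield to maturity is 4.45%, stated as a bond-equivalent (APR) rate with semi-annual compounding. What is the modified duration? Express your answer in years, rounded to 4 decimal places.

2.8961 years

Periodic yield y = 0.02225. First find Macaulay duration:
  t   CF        PV=CF/(1+0.02225)^t    t·PV
  1       250.00       244.5586       244.5586
  2       250.00       239.2356       478.4712
  3       250.00       234.0284       702.0853
  4       250.00       228.9347       915.7386
  5       250.00       223.9517     1,119.7586
  6    50,250.00    44,034.5285   264,207.1711
  Σ                 45,205.2375   267,667.7835
P = 45,205.2375; Macaulay duration = 267,667.7835 / 45,205.2375 = 5.92117 half-year periods = 2.96058 years.
Modified duration = D_Mac / (1 + y) = 2.96058 / 1.02225 = 2.89614 years.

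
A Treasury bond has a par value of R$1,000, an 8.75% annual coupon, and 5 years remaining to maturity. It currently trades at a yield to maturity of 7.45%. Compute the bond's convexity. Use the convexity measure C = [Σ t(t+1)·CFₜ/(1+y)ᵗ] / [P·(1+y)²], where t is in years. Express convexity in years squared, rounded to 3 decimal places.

21.027

With y = 0.0745:
  t   CF        PV=CF/(1+0.0745)^t    t·PV        t(t+1)·PV
  1        87.50        81.4332        81.4332         162.8664
  2        87.50        75.7871       151.5742         454.7225
  3        87.50        70.5324       211.5973         846.3891
  4        87.50        65.6421       262.5683       1,312.8417
  5     1,087.50       759.2716     3,796.3581      22,778.1486
  Σ                  1,052.6664     4,503.5311      25,554.9683
P = 1,052.6664.
Convexity = Σ t(t+1)·PV / [P·(1+y)²] = 25,554.9683 / (1,052.6664 × 1.154550) = 21.02673.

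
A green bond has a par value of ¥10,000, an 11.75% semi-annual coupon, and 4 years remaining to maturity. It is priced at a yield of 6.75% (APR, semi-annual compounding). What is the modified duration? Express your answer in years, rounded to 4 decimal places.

3.2543 years

Periodic yield y = 0.03375. First find Macaulay duration:
  t   CF        PV=CF/(1+0.03375)^t    t·PV
  1       587.50       568.3192       568.3192
  2       587.50       549.7647     1,099.5293
  3       587.50       531.8159     1,595.4476
  4       587.50       514.4531     2,057.8124
  5       587.50       497.6572     2,488.2858
  6       587.50       481.4096     2,888.4575
  7       587.50       465.6925     3,259.8473
  8    10,587.50     8,118.3775    64,947.0201
  Σ                 11,727.4896    78,904.7193
P = 11,727.4896; Macaulay duration = 78,904.7193 / 11,727.4896 = 6.72818 half-year periods = 3.36409 years.
Modified duration = D_Mac / (1 + y) = 3.36409 / 1.03375 = 3.25426 years.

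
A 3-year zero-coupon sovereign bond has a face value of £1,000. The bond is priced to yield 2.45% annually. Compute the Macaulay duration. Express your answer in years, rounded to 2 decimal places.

A zero-coupon bond has a single cash flow at maturity, so its Macaulay duration equals its maturity: 3 years.

3.00 years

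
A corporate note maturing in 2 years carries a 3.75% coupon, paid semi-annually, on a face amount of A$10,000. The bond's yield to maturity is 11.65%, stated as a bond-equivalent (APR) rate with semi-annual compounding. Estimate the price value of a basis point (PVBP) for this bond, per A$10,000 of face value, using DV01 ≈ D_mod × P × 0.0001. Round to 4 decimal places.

A$1.5818

Periodic yield y = 0.05825.
  t   CF        PV=CF/(1+0.05825)^t    t·PV
  1       187.50       177.1793       177.1793
  2       187.50       167.4267       334.8534
  3       187.50       158.2109       474.6327
  4    10,187.50     8,122.9637    32,491.8549
  Σ                  8,625.7806    33,478.5203
P = 8,625.7806; D_Mac = 3.88122 half-year periods = 1.94061 yrs; D_mod = 1.83379 yrs.
DV01 ≈ 1.83379 × 8,625.7806 × 0.0001 = 1.581787.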